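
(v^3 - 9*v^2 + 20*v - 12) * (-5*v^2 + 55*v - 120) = -5*v^5 + 100*v^4 - 715*v^3 + 2240*v^2 - 3060*v + 1440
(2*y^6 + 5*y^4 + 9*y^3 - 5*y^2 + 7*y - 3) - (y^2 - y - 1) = 2*y^6 + 5*y^4 + 9*y^3 - 6*y^2 + 8*y - 2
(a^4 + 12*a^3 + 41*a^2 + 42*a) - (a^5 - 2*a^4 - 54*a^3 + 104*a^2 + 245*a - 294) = -a^5 + 3*a^4 + 66*a^3 - 63*a^2 - 203*a + 294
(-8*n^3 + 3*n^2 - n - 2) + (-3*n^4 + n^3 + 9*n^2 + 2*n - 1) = -3*n^4 - 7*n^3 + 12*n^2 + n - 3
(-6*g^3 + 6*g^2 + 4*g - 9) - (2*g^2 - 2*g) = -6*g^3 + 4*g^2 + 6*g - 9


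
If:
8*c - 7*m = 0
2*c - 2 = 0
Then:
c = 1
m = 8/7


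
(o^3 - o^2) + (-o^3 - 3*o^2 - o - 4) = -4*o^2 - o - 4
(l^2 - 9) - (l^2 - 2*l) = 2*l - 9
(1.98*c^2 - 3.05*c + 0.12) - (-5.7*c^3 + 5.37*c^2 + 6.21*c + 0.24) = 5.7*c^3 - 3.39*c^2 - 9.26*c - 0.12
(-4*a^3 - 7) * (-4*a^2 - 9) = 16*a^5 + 36*a^3 + 28*a^2 + 63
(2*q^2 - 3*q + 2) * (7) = 14*q^2 - 21*q + 14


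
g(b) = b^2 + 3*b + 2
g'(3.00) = 9.00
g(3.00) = 20.00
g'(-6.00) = -9.00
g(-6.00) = 20.00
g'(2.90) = 8.80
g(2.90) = 19.11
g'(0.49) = 3.98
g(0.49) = 3.71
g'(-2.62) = -2.24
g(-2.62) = 1.00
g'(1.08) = 5.16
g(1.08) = 6.41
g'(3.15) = 9.30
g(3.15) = 21.37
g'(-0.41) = 2.18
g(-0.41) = 0.94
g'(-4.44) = -5.88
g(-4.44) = 8.39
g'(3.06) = 9.12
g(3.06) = 20.54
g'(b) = 2*b + 3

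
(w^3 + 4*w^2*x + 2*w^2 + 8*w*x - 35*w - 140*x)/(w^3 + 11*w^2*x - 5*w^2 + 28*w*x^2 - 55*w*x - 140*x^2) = (w + 7)/(w + 7*x)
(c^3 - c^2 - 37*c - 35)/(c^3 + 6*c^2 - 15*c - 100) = (c^2 - 6*c - 7)/(c^2 + c - 20)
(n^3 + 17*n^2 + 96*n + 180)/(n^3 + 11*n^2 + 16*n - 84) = (n^2 + 11*n + 30)/(n^2 + 5*n - 14)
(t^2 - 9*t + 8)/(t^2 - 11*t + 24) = (t - 1)/(t - 3)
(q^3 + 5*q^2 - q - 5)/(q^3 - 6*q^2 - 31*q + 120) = (q^2 - 1)/(q^2 - 11*q + 24)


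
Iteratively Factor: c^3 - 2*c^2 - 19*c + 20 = (c + 4)*(c^2 - 6*c + 5) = (c - 5)*(c + 4)*(c - 1)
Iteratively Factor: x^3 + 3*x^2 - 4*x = (x)*(x^2 + 3*x - 4) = x*(x - 1)*(x + 4)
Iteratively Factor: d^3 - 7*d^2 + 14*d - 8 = (d - 2)*(d^2 - 5*d + 4) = (d - 2)*(d - 1)*(d - 4)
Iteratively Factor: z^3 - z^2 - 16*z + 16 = (z - 4)*(z^2 + 3*z - 4) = (z - 4)*(z + 4)*(z - 1)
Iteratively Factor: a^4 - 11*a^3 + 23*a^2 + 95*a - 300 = (a + 3)*(a^3 - 14*a^2 + 65*a - 100) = (a - 4)*(a + 3)*(a^2 - 10*a + 25) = (a - 5)*(a - 4)*(a + 3)*(a - 5)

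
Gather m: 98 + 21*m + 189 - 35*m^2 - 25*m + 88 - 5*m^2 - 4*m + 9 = -40*m^2 - 8*m + 384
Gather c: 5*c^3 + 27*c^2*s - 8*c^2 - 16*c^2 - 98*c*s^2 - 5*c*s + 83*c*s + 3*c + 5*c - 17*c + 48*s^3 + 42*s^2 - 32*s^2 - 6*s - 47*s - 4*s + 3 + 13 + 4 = 5*c^3 + c^2*(27*s - 24) + c*(-98*s^2 + 78*s - 9) + 48*s^3 + 10*s^2 - 57*s + 20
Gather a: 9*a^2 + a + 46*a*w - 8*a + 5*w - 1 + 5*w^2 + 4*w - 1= 9*a^2 + a*(46*w - 7) + 5*w^2 + 9*w - 2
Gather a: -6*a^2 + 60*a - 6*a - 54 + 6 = -6*a^2 + 54*a - 48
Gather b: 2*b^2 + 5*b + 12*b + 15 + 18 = 2*b^2 + 17*b + 33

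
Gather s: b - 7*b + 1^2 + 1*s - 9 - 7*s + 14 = -6*b - 6*s + 6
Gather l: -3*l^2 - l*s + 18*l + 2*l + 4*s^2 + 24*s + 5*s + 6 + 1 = -3*l^2 + l*(20 - s) + 4*s^2 + 29*s + 7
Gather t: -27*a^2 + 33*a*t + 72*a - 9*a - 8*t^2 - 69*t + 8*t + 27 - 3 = -27*a^2 + 63*a - 8*t^2 + t*(33*a - 61) + 24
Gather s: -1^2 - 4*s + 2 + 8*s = 4*s + 1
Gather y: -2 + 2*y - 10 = 2*y - 12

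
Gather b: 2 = 2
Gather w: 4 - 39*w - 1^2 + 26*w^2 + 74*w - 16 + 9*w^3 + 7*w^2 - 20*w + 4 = 9*w^3 + 33*w^2 + 15*w - 9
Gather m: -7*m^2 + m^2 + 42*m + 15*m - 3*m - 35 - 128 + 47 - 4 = -6*m^2 + 54*m - 120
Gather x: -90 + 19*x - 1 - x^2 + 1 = -x^2 + 19*x - 90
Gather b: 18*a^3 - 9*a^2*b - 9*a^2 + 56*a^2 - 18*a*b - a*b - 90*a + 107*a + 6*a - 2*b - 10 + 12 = 18*a^3 + 47*a^2 + 23*a + b*(-9*a^2 - 19*a - 2) + 2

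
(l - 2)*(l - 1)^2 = l^3 - 4*l^2 + 5*l - 2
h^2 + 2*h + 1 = (h + 1)^2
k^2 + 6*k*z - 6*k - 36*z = (k - 6)*(k + 6*z)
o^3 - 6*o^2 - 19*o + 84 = (o - 7)*(o - 3)*(o + 4)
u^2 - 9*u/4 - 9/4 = (u - 3)*(u + 3/4)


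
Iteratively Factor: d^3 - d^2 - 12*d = (d)*(d^2 - d - 12) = d*(d - 4)*(d + 3)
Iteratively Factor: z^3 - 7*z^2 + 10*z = (z - 2)*(z^2 - 5*z) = (z - 5)*(z - 2)*(z)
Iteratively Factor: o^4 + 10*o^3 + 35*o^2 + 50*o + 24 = (o + 1)*(o^3 + 9*o^2 + 26*o + 24) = (o + 1)*(o + 3)*(o^2 + 6*o + 8) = (o + 1)*(o + 2)*(o + 3)*(o + 4)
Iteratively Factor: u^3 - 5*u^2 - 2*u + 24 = (u - 3)*(u^2 - 2*u - 8) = (u - 3)*(u + 2)*(u - 4)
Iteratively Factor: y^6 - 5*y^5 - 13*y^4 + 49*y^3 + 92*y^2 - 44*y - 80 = (y - 5)*(y^5 - 13*y^3 - 16*y^2 + 12*y + 16) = (y - 5)*(y + 2)*(y^4 - 2*y^3 - 9*y^2 + 2*y + 8) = (y - 5)*(y + 2)^2*(y^3 - 4*y^2 - y + 4) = (y - 5)*(y - 4)*(y + 2)^2*(y^2 - 1) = (y - 5)*(y - 4)*(y + 1)*(y + 2)^2*(y - 1)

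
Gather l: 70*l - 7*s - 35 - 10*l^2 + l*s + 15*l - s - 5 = -10*l^2 + l*(s + 85) - 8*s - 40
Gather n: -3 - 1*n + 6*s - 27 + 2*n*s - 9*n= n*(2*s - 10) + 6*s - 30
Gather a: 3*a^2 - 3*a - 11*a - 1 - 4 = 3*a^2 - 14*a - 5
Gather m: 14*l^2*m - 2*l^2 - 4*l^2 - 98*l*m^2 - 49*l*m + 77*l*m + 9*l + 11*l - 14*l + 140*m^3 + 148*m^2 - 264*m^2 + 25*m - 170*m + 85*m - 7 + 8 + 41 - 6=-6*l^2 + 6*l + 140*m^3 + m^2*(-98*l - 116) + m*(14*l^2 + 28*l - 60) + 36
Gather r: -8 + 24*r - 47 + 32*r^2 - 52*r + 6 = 32*r^2 - 28*r - 49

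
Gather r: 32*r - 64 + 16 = 32*r - 48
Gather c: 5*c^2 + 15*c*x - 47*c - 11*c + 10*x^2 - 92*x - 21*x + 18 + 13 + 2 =5*c^2 + c*(15*x - 58) + 10*x^2 - 113*x + 33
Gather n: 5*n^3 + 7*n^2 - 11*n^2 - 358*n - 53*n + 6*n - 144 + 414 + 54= 5*n^3 - 4*n^2 - 405*n + 324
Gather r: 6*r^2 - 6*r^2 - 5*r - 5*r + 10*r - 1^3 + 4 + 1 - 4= 0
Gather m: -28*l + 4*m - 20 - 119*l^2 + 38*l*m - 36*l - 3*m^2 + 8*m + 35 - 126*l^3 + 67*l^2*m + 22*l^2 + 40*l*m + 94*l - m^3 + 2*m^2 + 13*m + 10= -126*l^3 - 97*l^2 + 30*l - m^3 - m^2 + m*(67*l^2 + 78*l + 25) + 25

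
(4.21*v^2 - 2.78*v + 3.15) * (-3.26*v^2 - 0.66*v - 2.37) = -13.7246*v^4 + 6.2842*v^3 - 18.4119*v^2 + 4.5096*v - 7.4655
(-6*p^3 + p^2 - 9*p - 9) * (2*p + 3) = -12*p^4 - 16*p^3 - 15*p^2 - 45*p - 27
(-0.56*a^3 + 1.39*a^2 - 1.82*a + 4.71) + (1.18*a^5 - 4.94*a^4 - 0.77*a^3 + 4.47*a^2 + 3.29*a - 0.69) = 1.18*a^5 - 4.94*a^4 - 1.33*a^3 + 5.86*a^2 + 1.47*a + 4.02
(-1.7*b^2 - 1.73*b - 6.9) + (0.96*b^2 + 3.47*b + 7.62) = -0.74*b^2 + 1.74*b + 0.72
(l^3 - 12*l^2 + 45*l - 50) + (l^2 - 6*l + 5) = l^3 - 11*l^2 + 39*l - 45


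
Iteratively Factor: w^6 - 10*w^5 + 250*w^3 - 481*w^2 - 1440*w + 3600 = (w - 3)*(w^5 - 7*w^4 - 21*w^3 + 187*w^2 + 80*w - 1200) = (w - 5)*(w - 3)*(w^4 - 2*w^3 - 31*w^2 + 32*w + 240) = (w - 5)*(w - 3)*(w + 4)*(w^3 - 6*w^2 - 7*w + 60) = (w - 5)^2*(w - 3)*(w + 4)*(w^2 - w - 12) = (w - 5)^2*(w - 3)*(w + 3)*(w + 4)*(w - 4)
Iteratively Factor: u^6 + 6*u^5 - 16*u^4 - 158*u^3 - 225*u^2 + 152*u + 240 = (u + 4)*(u^5 + 2*u^4 - 24*u^3 - 62*u^2 + 23*u + 60) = (u + 4)^2*(u^4 - 2*u^3 - 16*u^2 + 2*u + 15) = (u + 1)*(u + 4)^2*(u^3 - 3*u^2 - 13*u + 15) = (u + 1)*(u + 3)*(u + 4)^2*(u^2 - 6*u + 5) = (u - 5)*(u + 1)*(u + 3)*(u + 4)^2*(u - 1)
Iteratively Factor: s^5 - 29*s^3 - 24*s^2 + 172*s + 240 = (s + 2)*(s^4 - 2*s^3 - 25*s^2 + 26*s + 120) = (s - 5)*(s + 2)*(s^3 + 3*s^2 - 10*s - 24) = (s - 5)*(s - 3)*(s + 2)*(s^2 + 6*s + 8) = (s - 5)*(s - 3)*(s + 2)*(s + 4)*(s + 2)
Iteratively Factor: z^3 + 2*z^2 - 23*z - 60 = (z - 5)*(z^2 + 7*z + 12) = (z - 5)*(z + 4)*(z + 3)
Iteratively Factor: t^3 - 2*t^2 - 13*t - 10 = (t + 1)*(t^2 - 3*t - 10) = (t + 1)*(t + 2)*(t - 5)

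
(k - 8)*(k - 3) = k^2 - 11*k + 24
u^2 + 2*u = u*(u + 2)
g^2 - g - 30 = (g - 6)*(g + 5)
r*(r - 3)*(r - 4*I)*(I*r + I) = I*r^4 + 4*r^3 - 2*I*r^3 - 8*r^2 - 3*I*r^2 - 12*r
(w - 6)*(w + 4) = w^2 - 2*w - 24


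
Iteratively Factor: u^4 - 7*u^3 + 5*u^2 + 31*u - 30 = (u - 5)*(u^3 - 2*u^2 - 5*u + 6) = (u - 5)*(u + 2)*(u^2 - 4*u + 3) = (u - 5)*(u - 3)*(u + 2)*(u - 1)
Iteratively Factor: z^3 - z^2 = (z)*(z^2 - z) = z*(z - 1)*(z)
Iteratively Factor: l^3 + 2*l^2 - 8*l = (l + 4)*(l^2 - 2*l) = l*(l + 4)*(l - 2)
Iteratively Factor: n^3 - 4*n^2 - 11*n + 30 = (n + 3)*(n^2 - 7*n + 10) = (n - 2)*(n + 3)*(n - 5)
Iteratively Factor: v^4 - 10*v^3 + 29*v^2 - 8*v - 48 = (v - 3)*(v^3 - 7*v^2 + 8*v + 16) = (v - 4)*(v - 3)*(v^2 - 3*v - 4) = (v - 4)*(v - 3)*(v + 1)*(v - 4)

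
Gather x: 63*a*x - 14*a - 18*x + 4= -14*a + x*(63*a - 18) + 4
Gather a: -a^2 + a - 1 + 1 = -a^2 + a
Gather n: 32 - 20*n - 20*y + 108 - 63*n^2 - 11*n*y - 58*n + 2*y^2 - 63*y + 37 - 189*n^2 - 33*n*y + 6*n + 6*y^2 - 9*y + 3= -252*n^2 + n*(-44*y - 72) + 8*y^2 - 92*y + 180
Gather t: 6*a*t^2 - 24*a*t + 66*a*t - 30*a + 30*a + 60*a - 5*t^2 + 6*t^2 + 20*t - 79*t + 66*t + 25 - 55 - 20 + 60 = 60*a + t^2*(6*a + 1) + t*(42*a + 7) + 10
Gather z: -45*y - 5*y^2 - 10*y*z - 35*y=-5*y^2 - 10*y*z - 80*y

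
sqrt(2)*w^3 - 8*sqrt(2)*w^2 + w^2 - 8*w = w*(w - 8)*(sqrt(2)*w + 1)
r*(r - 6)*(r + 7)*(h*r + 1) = h*r^4 + h*r^3 - 42*h*r^2 + r^3 + r^2 - 42*r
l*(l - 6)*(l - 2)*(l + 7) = l^4 - l^3 - 44*l^2 + 84*l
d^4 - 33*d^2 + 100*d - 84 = (d - 3)*(d - 2)^2*(d + 7)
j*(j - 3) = j^2 - 3*j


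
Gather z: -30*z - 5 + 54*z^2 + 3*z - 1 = 54*z^2 - 27*z - 6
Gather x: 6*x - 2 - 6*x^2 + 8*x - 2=-6*x^2 + 14*x - 4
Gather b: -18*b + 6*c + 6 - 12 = -18*b + 6*c - 6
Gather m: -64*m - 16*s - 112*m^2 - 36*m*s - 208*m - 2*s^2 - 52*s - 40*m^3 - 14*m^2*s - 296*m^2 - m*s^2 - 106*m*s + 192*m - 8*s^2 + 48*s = -40*m^3 + m^2*(-14*s - 408) + m*(-s^2 - 142*s - 80) - 10*s^2 - 20*s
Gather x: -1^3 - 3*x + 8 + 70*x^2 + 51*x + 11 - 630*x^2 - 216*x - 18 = -560*x^2 - 168*x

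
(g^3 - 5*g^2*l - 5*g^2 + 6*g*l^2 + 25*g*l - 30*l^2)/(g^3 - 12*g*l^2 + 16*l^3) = (g^2 - 3*g*l - 5*g + 15*l)/(g^2 + 2*g*l - 8*l^2)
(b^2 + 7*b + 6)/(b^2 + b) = (b + 6)/b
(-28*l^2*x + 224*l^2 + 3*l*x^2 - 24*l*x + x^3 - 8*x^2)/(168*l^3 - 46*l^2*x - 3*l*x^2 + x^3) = (x - 8)/(-6*l + x)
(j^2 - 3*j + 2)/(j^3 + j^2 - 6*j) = (j - 1)/(j*(j + 3))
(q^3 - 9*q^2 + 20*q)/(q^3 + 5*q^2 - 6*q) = (q^2 - 9*q + 20)/(q^2 + 5*q - 6)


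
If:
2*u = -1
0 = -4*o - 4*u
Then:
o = 1/2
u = -1/2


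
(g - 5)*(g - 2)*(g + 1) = g^3 - 6*g^2 + 3*g + 10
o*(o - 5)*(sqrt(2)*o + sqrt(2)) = sqrt(2)*o^3 - 4*sqrt(2)*o^2 - 5*sqrt(2)*o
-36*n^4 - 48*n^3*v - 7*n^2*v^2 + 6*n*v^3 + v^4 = (-3*n + v)*(n + v)*(2*n + v)*(6*n + v)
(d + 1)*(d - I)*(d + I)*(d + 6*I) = d^4 + d^3 + 6*I*d^3 + d^2 + 6*I*d^2 + d + 6*I*d + 6*I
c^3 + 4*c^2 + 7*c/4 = c*(c + 1/2)*(c + 7/2)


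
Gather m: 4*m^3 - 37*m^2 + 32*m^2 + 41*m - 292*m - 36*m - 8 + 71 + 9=4*m^3 - 5*m^2 - 287*m + 72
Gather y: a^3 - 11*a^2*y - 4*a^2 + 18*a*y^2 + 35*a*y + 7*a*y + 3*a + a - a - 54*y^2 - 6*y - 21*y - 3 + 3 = a^3 - 4*a^2 + 3*a + y^2*(18*a - 54) + y*(-11*a^2 + 42*a - 27)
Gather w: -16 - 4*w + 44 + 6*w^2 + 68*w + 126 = 6*w^2 + 64*w + 154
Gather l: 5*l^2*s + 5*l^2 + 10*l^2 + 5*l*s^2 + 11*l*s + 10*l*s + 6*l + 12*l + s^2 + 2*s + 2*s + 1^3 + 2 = l^2*(5*s + 15) + l*(5*s^2 + 21*s + 18) + s^2 + 4*s + 3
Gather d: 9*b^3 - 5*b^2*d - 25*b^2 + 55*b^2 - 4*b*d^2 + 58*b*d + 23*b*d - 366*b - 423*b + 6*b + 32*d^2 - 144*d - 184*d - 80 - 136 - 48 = 9*b^3 + 30*b^2 - 783*b + d^2*(32 - 4*b) + d*(-5*b^2 + 81*b - 328) - 264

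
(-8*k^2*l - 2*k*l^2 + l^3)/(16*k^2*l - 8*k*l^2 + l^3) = (-2*k - l)/(4*k - l)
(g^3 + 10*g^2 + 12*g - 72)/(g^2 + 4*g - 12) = g + 6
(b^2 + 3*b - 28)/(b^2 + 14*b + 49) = (b - 4)/(b + 7)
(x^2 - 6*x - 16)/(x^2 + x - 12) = (x^2 - 6*x - 16)/(x^2 + x - 12)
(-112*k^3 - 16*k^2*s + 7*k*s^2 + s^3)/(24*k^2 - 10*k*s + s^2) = (28*k^2 + 11*k*s + s^2)/(-6*k + s)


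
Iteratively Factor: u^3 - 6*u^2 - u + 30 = (u - 5)*(u^2 - u - 6) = (u - 5)*(u - 3)*(u + 2)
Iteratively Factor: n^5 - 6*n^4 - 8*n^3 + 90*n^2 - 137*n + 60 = (n - 3)*(n^4 - 3*n^3 - 17*n^2 + 39*n - 20) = (n - 5)*(n - 3)*(n^3 + 2*n^2 - 7*n + 4) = (n - 5)*(n - 3)*(n - 1)*(n^2 + 3*n - 4) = (n - 5)*(n - 3)*(n - 1)^2*(n + 4)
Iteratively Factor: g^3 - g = (g)*(g^2 - 1) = g*(g + 1)*(g - 1)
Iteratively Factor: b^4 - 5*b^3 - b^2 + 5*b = (b - 5)*(b^3 - b) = (b - 5)*(b + 1)*(b^2 - b) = b*(b - 5)*(b + 1)*(b - 1)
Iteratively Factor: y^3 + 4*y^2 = (y)*(y^2 + 4*y) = y^2*(y + 4)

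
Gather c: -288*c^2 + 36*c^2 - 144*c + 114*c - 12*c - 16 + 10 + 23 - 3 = -252*c^2 - 42*c + 14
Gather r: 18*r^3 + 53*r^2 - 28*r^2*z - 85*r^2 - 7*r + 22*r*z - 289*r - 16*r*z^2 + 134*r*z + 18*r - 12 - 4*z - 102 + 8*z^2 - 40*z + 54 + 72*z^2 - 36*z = 18*r^3 + r^2*(-28*z - 32) + r*(-16*z^2 + 156*z - 278) + 80*z^2 - 80*z - 60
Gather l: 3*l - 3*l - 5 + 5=0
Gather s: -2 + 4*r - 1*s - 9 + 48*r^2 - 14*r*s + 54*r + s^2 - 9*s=48*r^2 + 58*r + s^2 + s*(-14*r - 10) - 11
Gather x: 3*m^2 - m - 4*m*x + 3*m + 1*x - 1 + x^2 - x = 3*m^2 - 4*m*x + 2*m + x^2 - 1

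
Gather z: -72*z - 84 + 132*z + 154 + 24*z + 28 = 84*z + 98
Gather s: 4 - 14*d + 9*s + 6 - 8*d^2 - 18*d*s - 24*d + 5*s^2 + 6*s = -8*d^2 - 38*d + 5*s^2 + s*(15 - 18*d) + 10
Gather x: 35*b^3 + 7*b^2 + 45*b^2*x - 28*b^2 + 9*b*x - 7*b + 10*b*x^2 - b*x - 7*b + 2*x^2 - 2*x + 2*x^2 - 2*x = 35*b^3 - 21*b^2 - 14*b + x^2*(10*b + 4) + x*(45*b^2 + 8*b - 4)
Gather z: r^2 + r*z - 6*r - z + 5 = r^2 - 6*r + z*(r - 1) + 5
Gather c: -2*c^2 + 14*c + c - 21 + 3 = -2*c^2 + 15*c - 18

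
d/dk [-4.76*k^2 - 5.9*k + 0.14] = -9.52*k - 5.9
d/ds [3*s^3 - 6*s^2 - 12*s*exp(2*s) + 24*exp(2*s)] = 9*s^2 - 24*s*exp(2*s) - 12*s + 36*exp(2*s)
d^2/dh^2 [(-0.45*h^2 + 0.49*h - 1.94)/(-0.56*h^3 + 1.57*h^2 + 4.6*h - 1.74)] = (0.28224*h^6 - 0.921984*h^5 + 16.840656*h^4 - 44.86897*h^3 + 11.812128*h^2 + 64.690572*h + 87.581104)/(0.175616*h^9 - 1.477056*h^8 - 0.186647999999999*h^7 + 22.033019*h^6 - 7.645668*h^5 - 113.690262*h^4 - 16.851952*h^3 + 96.195204*h^2 - 41.78088*h + 5.268024)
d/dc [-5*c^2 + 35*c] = 35 - 10*c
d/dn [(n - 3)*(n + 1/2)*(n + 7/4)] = 3*n^2 - 3*n/2 - 47/8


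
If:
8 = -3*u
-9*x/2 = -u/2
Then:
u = -8/3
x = -8/27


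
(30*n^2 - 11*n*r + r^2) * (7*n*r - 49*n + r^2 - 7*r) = 210*n^3*r - 1470*n^3 - 47*n^2*r^2 + 329*n^2*r - 4*n*r^3 + 28*n*r^2 + r^4 - 7*r^3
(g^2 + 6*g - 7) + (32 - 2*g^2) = -g^2 + 6*g + 25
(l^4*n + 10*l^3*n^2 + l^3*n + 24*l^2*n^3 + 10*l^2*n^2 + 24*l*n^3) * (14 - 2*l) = -2*l^5*n - 20*l^4*n^2 + 12*l^4*n - 48*l^3*n^3 + 120*l^3*n^2 + 14*l^3*n + 288*l^2*n^3 + 140*l^2*n^2 + 336*l*n^3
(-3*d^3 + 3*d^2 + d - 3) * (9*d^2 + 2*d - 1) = -27*d^5 + 21*d^4 + 18*d^3 - 28*d^2 - 7*d + 3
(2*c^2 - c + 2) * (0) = 0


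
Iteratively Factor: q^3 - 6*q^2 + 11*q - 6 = (q - 1)*(q^2 - 5*q + 6) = (q - 3)*(q - 1)*(q - 2)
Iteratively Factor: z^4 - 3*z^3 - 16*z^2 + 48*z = (z)*(z^3 - 3*z^2 - 16*z + 48) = z*(z - 4)*(z^2 + z - 12) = z*(z - 4)*(z - 3)*(z + 4)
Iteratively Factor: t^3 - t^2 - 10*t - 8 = (t - 4)*(t^2 + 3*t + 2) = (t - 4)*(t + 1)*(t + 2)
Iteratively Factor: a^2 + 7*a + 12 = (a + 3)*(a + 4)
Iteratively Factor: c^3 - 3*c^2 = (c)*(c^2 - 3*c) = c*(c - 3)*(c)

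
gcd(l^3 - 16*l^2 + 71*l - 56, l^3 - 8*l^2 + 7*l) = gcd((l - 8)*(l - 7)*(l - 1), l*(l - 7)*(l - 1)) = l^2 - 8*l + 7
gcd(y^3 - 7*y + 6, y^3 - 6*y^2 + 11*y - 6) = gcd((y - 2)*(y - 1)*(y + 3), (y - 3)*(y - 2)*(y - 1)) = y^2 - 3*y + 2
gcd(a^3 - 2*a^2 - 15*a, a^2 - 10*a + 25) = a - 5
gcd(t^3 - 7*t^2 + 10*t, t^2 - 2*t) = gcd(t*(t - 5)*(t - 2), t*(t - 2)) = t^2 - 2*t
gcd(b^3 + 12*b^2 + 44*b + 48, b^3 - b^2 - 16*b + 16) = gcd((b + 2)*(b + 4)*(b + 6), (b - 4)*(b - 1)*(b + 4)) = b + 4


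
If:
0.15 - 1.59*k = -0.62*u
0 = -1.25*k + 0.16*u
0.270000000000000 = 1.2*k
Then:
No Solution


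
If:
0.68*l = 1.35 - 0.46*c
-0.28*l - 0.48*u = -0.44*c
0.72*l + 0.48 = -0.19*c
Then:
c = 6.43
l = -2.36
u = 7.27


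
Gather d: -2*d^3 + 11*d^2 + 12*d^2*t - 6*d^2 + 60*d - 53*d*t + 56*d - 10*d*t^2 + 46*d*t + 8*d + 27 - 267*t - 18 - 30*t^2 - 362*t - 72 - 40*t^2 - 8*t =-2*d^3 + d^2*(12*t + 5) + d*(-10*t^2 - 7*t + 124) - 70*t^2 - 637*t - 63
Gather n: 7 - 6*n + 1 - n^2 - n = -n^2 - 7*n + 8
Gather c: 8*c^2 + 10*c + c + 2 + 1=8*c^2 + 11*c + 3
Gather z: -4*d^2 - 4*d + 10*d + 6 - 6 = -4*d^2 + 6*d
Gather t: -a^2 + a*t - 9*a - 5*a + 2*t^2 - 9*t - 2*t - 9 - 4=-a^2 - 14*a + 2*t^2 + t*(a - 11) - 13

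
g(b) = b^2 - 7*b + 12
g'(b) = 2*b - 7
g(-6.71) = 103.99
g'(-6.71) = -20.42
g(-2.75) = 38.81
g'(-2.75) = -12.50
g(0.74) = 7.37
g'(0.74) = -5.52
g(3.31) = -0.21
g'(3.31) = -0.38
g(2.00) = 2.00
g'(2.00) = -3.00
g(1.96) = 2.12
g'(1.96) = -3.08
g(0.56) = 8.39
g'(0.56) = -5.88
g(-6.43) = 98.35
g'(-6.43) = -19.86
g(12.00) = 72.00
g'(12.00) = 17.00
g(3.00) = 0.00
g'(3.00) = -1.00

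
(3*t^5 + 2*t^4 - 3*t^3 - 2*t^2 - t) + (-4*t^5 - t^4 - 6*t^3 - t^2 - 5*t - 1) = -t^5 + t^4 - 9*t^3 - 3*t^2 - 6*t - 1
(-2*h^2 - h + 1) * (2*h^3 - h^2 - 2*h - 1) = -4*h^5 + 7*h^3 + 3*h^2 - h - 1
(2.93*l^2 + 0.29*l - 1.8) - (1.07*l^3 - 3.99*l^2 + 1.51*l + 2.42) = -1.07*l^3 + 6.92*l^2 - 1.22*l - 4.22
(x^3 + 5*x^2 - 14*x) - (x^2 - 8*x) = x^3 + 4*x^2 - 6*x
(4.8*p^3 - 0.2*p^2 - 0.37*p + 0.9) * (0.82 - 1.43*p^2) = -6.864*p^5 + 0.286*p^4 + 4.4651*p^3 - 1.451*p^2 - 0.3034*p + 0.738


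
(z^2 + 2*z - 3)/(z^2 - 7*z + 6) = (z + 3)/(z - 6)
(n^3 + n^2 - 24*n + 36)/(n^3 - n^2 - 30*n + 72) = (n - 2)/(n - 4)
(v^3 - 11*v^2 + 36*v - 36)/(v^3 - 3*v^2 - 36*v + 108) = (v - 2)/(v + 6)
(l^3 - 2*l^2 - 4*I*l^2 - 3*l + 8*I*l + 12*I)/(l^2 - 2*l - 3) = l - 4*I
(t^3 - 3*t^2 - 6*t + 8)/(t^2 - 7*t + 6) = (t^2 - 2*t - 8)/(t - 6)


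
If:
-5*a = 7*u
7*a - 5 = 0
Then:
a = 5/7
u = -25/49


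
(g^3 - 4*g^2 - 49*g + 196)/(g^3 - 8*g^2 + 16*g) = (g^2 - 49)/(g*(g - 4))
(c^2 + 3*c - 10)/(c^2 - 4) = (c + 5)/(c + 2)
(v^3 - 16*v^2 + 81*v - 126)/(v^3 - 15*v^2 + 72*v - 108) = (v - 7)/(v - 6)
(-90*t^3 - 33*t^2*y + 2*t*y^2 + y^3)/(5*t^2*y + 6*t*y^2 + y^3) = (-18*t^2 - 3*t*y + y^2)/(y*(t + y))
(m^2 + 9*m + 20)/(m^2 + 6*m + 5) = (m + 4)/(m + 1)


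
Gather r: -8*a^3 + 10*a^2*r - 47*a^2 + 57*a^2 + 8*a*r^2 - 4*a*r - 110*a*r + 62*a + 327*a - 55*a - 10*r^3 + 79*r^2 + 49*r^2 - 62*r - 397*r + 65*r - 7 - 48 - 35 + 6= -8*a^3 + 10*a^2 + 334*a - 10*r^3 + r^2*(8*a + 128) + r*(10*a^2 - 114*a - 394) - 84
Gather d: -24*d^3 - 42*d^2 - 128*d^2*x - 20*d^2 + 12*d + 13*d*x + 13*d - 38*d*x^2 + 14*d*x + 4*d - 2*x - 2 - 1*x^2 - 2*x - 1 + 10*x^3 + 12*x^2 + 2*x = -24*d^3 + d^2*(-128*x - 62) + d*(-38*x^2 + 27*x + 29) + 10*x^3 + 11*x^2 - 2*x - 3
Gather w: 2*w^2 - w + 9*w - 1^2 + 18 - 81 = 2*w^2 + 8*w - 64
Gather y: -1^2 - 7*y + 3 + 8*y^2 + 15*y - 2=8*y^2 + 8*y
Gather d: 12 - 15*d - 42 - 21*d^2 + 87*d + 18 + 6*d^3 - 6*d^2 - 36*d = 6*d^3 - 27*d^2 + 36*d - 12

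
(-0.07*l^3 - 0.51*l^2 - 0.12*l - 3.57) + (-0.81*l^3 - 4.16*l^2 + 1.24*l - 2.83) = -0.88*l^3 - 4.67*l^2 + 1.12*l - 6.4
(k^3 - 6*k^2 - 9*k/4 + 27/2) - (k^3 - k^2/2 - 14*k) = -11*k^2/2 + 47*k/4 + 27/2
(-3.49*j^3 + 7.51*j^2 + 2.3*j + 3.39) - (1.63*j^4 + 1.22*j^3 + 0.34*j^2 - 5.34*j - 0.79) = -1.63*j^4 - 4.71*j^3 + 7.17*j^2 + 7.64*j + 4.18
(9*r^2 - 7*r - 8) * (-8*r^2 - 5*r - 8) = -72*r^4 + 11*r^3 + 27*r^2 + 96*r + 64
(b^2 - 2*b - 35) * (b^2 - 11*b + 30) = b^4 - 13*b^3 + 17*b^2 + 325*b - 1050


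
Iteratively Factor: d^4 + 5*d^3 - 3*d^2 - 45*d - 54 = (d - 3)*(d^3 + 8*d^2 + 21*d + 18) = (d - 3)*(d + 2)*(d^2 + 6*d + 9) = (d - 3)*(d + 2)*(d + 3)*(d + 3)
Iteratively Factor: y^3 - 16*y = (y - 4)*(y^2 + 4*y) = y*(y - 4)*(y + 4)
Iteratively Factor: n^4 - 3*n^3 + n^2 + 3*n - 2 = (n - 1)*(n^3 - 2*n^2 - n + 2) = (n - 1)^2*(n^2 - n - 2) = (n - 2)*(n - 1)^2*(n + 1)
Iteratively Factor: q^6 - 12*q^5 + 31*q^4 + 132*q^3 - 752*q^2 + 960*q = (q - 3)*(q^5 - 9*q^4 + 4*q^3 + 144*q^2 - 320*q) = q*(q - 3)*(q^4 - 9*q^3 + 4*q^2 + 144*q - 320) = q*(q - 4)*(q - 3)*(q^3 - 5*q^2 - 16*q + 80) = q*(q - 5)*(q - 4)*(q - 3)*(q^2 - 16) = q*(q - 5)*(q - 4)*(q - 3)*(q + 4)*(q - 4)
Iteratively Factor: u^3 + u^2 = (u + 1)*(u^2) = u*(u + 1)*(u)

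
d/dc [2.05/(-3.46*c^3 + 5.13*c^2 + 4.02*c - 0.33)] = (21.279*c^2 - 21.033*c - 8.241)/(3.46*c^3 - 5.13*c^2 - 4.02*c + 0.33)^2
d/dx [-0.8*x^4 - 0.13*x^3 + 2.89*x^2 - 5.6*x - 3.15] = -3.2*x^3 - 0.39*x^2 + 5.78*x - 5.6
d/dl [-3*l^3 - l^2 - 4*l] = -9*l^2 - 2*l - 4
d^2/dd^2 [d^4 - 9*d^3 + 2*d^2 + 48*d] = 12*d^2 - 54*d + 4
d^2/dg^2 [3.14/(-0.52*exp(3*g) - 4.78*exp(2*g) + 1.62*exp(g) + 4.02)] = (-3.14*(1.56*exp(2*g) + 9.56*exp(g) - 1.62)*(3.12*exp(2*g) + 19.12*exp(g) - 3.24)*exp(g) + (14.6952*exp(2*g) + 60.0368*exp(g) - 5.0868)*(0.52*exp(3*g) + 4.78*exp(2*g) - 1.62*exp(g) - 4.02))*exp(g)/(0.52*exp(3*g) + 4.78*exp(2*g) - 1.62*exp(g) - 4.02)^3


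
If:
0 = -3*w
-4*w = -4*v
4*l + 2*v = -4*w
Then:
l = 0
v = 0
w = 0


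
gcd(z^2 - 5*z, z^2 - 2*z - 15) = z - 5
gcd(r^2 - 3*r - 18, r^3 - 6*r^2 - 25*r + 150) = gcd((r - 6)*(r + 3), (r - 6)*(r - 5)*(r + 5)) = r - 6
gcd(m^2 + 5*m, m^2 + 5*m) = m^2 + 5*m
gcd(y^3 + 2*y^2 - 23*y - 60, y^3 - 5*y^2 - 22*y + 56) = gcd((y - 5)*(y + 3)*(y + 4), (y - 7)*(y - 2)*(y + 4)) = y + 4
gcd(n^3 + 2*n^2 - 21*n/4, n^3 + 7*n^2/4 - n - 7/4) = 1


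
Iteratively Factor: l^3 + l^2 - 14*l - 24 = (l - 4)*(l^2 + 5*l + 6) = (l - 4)*(l + 2)*(l + 3)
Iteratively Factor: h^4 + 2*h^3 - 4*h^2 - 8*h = (h - 2)*(h^3 + 4*h^2 + 4*h) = (h - 2)*(h + 2)*(h^2 + 2*h) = (h - 2)*(h + 2)^2*(h)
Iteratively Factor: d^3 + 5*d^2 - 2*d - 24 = (d - 2)*(d^2 + 7*d + 12) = (d - 2)*(d + 4)*(d + 3)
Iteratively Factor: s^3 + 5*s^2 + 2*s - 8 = (s - 1)*(s^2 + 6*s + 8) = (s - 1)*(s + 2)*(s + 4)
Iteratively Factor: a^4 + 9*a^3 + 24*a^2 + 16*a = (a + 4)*(a^3 + 5*a^2 + 4*a) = (a + 4)^2*(a^2 + a) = (a + 1)*(a + 4)^2*(a)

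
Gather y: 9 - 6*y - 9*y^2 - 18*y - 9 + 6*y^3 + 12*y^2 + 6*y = 6*y^3 + 3*y^2 - 18*y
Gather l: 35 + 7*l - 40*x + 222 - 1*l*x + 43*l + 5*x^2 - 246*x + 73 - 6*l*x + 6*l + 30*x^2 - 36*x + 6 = l*(56 - 7*x) + 35*x^2 - 322*x + 336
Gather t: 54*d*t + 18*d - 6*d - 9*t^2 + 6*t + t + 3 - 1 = 12*d - 9*t^2 + t*(54*d + 7) + 2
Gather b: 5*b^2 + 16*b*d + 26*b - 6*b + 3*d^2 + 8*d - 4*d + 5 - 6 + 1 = 5*b^2 + b*(16*d + 20) + 3*d^2 + 4*d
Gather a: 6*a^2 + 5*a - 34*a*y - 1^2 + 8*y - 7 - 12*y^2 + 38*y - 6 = 6*a^2 + a*(5 - 34*y) - 12*y^2 + 46*y - 14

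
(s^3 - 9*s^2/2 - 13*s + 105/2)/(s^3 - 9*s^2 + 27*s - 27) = (2*s^2 - 3*s - 35)/(2*(s^2 - 6*s + 9))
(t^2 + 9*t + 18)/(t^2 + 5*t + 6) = (t + 6)/(t + 2)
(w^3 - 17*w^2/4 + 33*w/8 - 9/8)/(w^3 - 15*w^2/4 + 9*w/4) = (w - 1/2)/w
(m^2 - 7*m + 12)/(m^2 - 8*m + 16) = (m - 3)/(m - 4)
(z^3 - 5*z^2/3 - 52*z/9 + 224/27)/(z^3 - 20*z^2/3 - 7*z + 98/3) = (z^2 - 4*z + 32/9)/(z^2 - 9*z + 14)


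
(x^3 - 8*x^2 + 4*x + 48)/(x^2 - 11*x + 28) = (x^2 - 4*x - 12)/(x - 7)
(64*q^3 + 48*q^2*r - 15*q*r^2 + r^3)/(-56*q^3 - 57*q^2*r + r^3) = (-8*q + r)/(7*q + r)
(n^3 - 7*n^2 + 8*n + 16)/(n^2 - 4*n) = n - 3 - 4/n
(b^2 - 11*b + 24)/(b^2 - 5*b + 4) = (b^2 - 11*b + 24)/(b^2 - 5*b + 4)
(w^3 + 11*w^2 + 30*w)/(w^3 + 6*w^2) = (w + 5)/w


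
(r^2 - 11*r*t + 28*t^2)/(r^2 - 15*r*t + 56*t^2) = (r - 4*t)/(r - 8*t)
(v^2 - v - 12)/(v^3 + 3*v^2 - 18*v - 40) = (v + 3)/(v^2 + 7*v + 10)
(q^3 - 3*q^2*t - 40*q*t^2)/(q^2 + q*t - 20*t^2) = q*(q - 8*t)/(q - 4*t)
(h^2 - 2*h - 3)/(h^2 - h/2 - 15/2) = 2*(h + 1)/(2*h + 5)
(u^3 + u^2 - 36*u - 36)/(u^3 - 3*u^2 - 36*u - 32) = (u^2 - 36)/(u^2 - 4*u - 32)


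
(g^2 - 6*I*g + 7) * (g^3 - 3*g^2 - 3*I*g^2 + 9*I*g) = g^5 - 3*g^4 - 9*I*g^4 - 11*g^3 + 27*I*g^3 + 33*g^2 - 21*I*g^2 + 63*I*g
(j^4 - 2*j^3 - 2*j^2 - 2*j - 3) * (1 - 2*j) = -2*j^5 + 5*j^4 + 2*j^3 + 2*j^2 + 4*j - 3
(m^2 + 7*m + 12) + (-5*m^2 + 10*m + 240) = -4*m^2 + 17*m + 252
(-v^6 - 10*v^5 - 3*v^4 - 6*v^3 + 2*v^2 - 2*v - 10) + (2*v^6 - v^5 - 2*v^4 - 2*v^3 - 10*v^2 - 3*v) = v^6 - 11*v^5 - 5*v^4 - 8*v^3 - 8*v^2 - 5*v - 10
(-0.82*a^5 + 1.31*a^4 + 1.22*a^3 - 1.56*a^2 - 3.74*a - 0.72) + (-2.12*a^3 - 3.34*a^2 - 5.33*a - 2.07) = -0.82*a^5 + 1.31*a^4 - 0.9*a^3 - 4.9*a^2 - 9.07*a - 2.79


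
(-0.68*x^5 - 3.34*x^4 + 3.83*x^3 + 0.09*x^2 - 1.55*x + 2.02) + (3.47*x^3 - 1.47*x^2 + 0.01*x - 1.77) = -0.68*x^5 - 3.34*x^4 + 7.3*x^3 - 1.38*x^2 - 1.54*x + 0.25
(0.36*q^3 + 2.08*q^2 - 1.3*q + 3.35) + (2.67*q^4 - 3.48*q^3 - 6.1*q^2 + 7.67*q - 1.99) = 2.67*q^4 - 3.12*q^3 - 4.02*q^2 + 6.37*q + 1.36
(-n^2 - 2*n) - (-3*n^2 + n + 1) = 2*n^2 - 3*n - 1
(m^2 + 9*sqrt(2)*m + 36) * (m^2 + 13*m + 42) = m^4 + 9*sqrt(2)*m^3 + 13*m^3 + 78*m^2 + 117*sqrt(2)*m^2 + 468*m + 378*sqrt(2)*m + 1512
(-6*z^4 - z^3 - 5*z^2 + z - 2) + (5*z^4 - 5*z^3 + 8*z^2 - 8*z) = -z^4 - 6*z^3 + 3*z^2 - 7*z - 2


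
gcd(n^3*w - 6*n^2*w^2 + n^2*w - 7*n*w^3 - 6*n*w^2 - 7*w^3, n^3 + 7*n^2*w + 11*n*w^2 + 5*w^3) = n + w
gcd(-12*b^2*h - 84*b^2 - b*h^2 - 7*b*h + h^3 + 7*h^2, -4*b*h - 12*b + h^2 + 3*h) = 4*b - h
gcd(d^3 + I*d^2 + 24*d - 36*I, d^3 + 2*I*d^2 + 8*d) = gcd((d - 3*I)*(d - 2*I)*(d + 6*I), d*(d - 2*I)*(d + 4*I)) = d - 2*I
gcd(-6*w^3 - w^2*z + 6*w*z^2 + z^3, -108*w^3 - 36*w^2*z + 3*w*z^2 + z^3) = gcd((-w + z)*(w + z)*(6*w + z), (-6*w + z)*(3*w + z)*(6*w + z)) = 6*w + z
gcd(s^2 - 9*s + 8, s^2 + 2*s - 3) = s - 1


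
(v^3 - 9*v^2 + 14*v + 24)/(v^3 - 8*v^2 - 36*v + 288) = (v^2 - 3*v - 4)/(v^2 - 2*v - 48)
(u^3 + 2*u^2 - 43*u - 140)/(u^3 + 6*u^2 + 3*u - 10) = (u^2 - 3*u - 28)/(u^2 + u - 2)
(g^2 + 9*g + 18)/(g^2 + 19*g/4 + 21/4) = 4*(g + 6)/(4*g + 7)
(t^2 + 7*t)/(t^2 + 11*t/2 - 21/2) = 2*t/(2*t - 3)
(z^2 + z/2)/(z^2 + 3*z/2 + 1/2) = z/(z + 1)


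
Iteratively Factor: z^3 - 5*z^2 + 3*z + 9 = (z - 3)*(z^2 - 2*z - 3) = (z - 3)*(z + 1)*(z - 3)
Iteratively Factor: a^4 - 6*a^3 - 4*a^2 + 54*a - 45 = (a - 5)*(a^3 - a^2 - 9*a + 9) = (a - 5)*(a - 1)*(a^2 - 9) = (a - 5)*(a - 1)*(a + 3)*(a - 3)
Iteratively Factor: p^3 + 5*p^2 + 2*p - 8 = (p + 4)*(p^2 + p - 2) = (p + 2)*(p + 4)*(p - 1)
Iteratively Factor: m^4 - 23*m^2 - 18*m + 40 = (m - 5)*(m^3 + 5*m^2 + 2*m - 8) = (m - 5)*(m + 2)*(m^2 + 3*m - 4) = (m - 5)*(m - 1)*(m + 2)*(m + 4)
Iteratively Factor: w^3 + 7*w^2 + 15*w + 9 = (w + 1)*(w^2 + 6*w + 9) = (w + 1)*(w + 3)*(w + 3)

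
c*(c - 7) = c^2 - 7*c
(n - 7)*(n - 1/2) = n^2 - 15*n/2 + 7/2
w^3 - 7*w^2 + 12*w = w*(w - 4)*(w - 3)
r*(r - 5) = r^2 - 5*r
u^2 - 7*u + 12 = (u - 4)*(u - 3)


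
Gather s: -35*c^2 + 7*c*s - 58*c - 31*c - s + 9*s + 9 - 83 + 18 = -35*c^2 - 89*c + s*(7*c + 8) - 56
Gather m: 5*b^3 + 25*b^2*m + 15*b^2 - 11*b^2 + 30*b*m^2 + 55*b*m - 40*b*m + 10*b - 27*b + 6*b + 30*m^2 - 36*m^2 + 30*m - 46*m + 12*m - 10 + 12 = 5*b^3 + 4*b^2 - 11*b + m^2*(30*b - 6) + m*(25*b^2 + 15*b - 4) + 2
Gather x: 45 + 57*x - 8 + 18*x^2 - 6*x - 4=18*x^2 + 51*x + 33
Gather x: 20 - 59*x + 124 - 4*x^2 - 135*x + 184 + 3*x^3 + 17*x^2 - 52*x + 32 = 3*x^3 + 13*x^2 - 246*x + 360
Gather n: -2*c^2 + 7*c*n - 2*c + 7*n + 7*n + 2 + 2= -2*c^2 - 2*c + n*(7*c + 14) + 4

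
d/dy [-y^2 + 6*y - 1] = 6 - 2*y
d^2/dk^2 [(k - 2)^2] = 2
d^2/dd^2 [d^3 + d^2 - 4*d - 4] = 6*d + 2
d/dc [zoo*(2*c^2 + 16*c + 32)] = zoo*(c + 4)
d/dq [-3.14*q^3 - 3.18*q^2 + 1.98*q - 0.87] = -9.42*q^2 - 6.36*q + 1.98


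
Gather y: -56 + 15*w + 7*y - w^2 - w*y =-w^2 + 15*w + y*(7 - w) - 56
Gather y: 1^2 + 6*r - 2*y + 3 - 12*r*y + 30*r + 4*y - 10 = 36*r + y*(2 - 12*r) - 6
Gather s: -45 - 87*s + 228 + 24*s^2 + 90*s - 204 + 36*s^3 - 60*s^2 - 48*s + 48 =36*s^3 - 36*s^2 - 45*s + 27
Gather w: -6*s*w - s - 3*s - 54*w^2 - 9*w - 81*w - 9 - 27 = -4*s - 54*w^2 + w*(-6*s - 90) - 36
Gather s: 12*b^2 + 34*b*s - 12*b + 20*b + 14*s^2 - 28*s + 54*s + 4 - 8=12*b^2 + 8*b + 14*s^2 + s*(34*b + 26) - 4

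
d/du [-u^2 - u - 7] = -2*u - 1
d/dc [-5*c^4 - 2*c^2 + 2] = -20*c^3 - 4*c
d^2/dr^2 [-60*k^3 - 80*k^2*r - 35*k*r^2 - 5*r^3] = -70*k - 30*r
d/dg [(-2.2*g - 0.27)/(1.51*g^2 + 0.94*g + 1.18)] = (3.322*g^2 + 0.8154*g - 2.3422)/(2.2801*g^4 + 2.8388*g^3 + 4.4472*g^2 + 2.2184*g + 1.3924)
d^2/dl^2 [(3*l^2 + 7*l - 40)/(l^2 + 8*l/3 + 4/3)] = 18*(-3*l^3 - 396*l^2 - 1044*l - 752)/(27*l^6 + 216*l^5 + 684*l^4 + 1088*l^3 + 912*l^2 + 384*l + 64)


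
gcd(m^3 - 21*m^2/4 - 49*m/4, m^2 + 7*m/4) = m^2 + 7*m/4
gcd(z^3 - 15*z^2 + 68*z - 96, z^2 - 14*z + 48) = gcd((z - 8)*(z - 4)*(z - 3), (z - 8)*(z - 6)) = z - 8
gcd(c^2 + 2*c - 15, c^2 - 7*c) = 1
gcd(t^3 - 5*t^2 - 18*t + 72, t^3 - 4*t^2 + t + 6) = t - 3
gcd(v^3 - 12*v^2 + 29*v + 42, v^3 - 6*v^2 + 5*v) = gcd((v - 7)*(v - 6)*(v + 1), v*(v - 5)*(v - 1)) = 1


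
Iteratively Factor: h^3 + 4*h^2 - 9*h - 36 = (h + 3)*(h^2 + h - 12) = (h + 3)*(h + 4)*(h - 3)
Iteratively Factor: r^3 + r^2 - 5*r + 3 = (r + 3)*(r^2 - 2*r + 1) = (r - 1)*(r + 3)*(r - 1)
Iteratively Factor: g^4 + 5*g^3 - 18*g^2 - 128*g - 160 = (g + 4)*(g^3 + g^2 - 22*g - 40) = (g - 5)*(g + 4)*(g^2 + 6*g + 8) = (g - 5)*(g + 2)*(g + 4)*(g + 4)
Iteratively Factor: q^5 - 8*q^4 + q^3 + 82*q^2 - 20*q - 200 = (q - 5)*(q^4 - 3*q^3 - 14*q^2 + 12*q + 40) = (q - 5)^2*(q^3 + 2*q^2 - 4*q - 8) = (q - 5)^2*(q - 2)*(q^2 + 4*q + 4) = (q - 5)^2*(q - 2)*(q + 2)*(q + 2)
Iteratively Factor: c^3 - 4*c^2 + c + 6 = (c + 1)*(c^2 - 5*c + 6) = (c - 2)*(c + 1)*(c - 3)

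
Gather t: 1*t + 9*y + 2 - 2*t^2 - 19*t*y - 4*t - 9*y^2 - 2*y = -2*t^2 + t*(-19*y - 3) - 9*y^2 + 7*y + 2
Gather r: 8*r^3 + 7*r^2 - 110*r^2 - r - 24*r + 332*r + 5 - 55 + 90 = 8*r^3 - 103*r^2 + 307*r + 40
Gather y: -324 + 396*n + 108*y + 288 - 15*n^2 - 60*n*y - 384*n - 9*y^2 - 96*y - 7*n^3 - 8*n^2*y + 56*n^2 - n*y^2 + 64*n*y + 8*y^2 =-7*n^3 + 41*n^2 + 12*n + y^2*(-n - 1) + y*(-8*n^2 + 4*n + 12) - 36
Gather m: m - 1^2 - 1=m - 2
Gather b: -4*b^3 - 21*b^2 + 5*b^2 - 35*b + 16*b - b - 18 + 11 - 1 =-4*b^3 - 16*b^2 - 20*b - 8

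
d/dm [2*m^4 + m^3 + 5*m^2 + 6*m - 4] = 8*m^3 + 3*m^2 + 10*m + 6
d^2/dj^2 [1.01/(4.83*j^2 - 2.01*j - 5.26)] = (47.124378*j^2 - 19.610766*j - 1.01*(9.66*j - 2.01)*(19.32*j - 4.02) - 51.319716)/(-4.83*j^2 + 2.01*j + 5.26)^3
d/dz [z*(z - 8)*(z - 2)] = 3*z^2 - 20*z + 16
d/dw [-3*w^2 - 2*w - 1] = -6*w - 2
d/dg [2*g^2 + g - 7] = 4*g + 1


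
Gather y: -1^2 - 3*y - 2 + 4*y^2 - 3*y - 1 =4*y^2 - 6*y - 4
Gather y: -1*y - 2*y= -3*y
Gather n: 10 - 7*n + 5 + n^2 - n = n^2 - 8*n + 15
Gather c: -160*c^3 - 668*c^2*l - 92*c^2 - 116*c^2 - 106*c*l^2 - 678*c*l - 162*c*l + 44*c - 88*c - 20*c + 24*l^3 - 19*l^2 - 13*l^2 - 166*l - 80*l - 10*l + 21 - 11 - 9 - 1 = -160*c^3 + c^2*(-668*l - 208) + c*(-106*l^2 - 840*l - 64) + 24*l^3 - 32*l^2 - 256*l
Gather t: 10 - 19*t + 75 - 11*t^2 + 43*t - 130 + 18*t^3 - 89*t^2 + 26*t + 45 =18*t^3 - 100*t^2 + 50*t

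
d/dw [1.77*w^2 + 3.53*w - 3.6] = 3.54*w + 3.53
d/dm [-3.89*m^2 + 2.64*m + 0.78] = 2.64 - 7.78*m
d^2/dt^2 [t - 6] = 0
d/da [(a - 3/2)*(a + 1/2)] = 2*a - 1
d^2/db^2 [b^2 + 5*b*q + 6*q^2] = 2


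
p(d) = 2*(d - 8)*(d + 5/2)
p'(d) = 4*d - 11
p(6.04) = -33.48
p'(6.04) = 13.16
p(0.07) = -40.76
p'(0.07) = -10.72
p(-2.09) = -8.27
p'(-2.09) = -19.36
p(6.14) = -32.14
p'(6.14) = 13.56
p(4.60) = -48.28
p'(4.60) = 7.40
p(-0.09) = -38.99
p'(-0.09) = -11.36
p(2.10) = -54.28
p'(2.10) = -2.60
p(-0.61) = -32.55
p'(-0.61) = -13.44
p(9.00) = 23.00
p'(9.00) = 25.00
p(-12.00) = 380.00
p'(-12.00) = -59.00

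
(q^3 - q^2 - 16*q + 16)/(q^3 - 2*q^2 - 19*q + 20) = (q - 4)/(q - 5)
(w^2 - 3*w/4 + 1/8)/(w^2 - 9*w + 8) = (8*w^2 - 6*w + 1)/(8*(w^2 - 9*w + 8))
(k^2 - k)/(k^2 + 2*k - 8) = k*(k - 1)/(k^2 + 2*k - 8)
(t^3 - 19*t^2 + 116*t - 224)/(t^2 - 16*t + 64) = (t^2 - 11*t + 28)/(t - 8)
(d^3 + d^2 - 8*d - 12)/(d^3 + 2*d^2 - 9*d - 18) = (d + 2)/(d + 3)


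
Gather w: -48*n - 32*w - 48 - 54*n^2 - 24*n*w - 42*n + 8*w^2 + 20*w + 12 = -54*n^2 - 90*n + 8*w^2 + w*(-24*n - 12) - 36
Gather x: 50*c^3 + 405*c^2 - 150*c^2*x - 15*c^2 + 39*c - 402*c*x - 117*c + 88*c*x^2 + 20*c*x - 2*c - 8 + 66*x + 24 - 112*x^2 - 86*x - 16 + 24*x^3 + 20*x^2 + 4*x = 50*c^3 + 390*c^2 - 80*c + 24*x^3 + x^2*(88*c - 92) + x*(-150*c^2 - 382*c - 16)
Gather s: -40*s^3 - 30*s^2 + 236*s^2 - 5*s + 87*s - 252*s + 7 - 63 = -40*s^3 + 206*s^2 - 170*s - 56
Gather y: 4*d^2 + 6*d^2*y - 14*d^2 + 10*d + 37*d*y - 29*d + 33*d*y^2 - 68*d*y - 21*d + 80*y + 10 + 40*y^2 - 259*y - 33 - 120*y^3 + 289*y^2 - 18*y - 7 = -10*d^2 - 40*d - 120*y^3 + y^2*(33*d + 329) + y*(6*d^2 - 31*d - 197) - 30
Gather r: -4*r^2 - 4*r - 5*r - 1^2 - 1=-4*r^2 - 9*r - 2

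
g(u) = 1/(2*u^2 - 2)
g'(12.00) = 0.00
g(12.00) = 0.00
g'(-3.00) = 0.05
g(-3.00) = 0.06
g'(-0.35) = 0.45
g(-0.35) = -0.57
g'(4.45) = -0.01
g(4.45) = 0.03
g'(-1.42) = 1.37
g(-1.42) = 0.49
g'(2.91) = -0.05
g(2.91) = 0.07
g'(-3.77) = 0.02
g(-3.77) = 0.04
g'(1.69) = -0.49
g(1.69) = 0.27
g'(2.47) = -0.09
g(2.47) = 0.10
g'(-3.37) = 0.03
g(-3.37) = 0.05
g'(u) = -4*u/(2*u^2 - 2)^2 = -u/(u^2 - 1)^2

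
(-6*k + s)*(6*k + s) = -36*k^2 + s^2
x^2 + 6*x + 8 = (x + 2)*(x + 4)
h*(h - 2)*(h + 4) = h^3 + 2*h^2 - 8*h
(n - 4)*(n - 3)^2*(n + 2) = n^4 - 8*n^3 + 13*n^2 + 30*n - 72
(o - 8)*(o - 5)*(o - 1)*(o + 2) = o^4 - 12*o^3 + 25*o^2 + 66*o - 80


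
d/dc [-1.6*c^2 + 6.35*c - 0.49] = 6.35 - 3.2*c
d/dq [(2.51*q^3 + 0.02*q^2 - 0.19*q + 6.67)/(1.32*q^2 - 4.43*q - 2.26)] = (3.3132*q^4 - 22.2386*q^3 - 16.8556*q^2 - 17.6992*q + 29.9775)/(1.7424*q^4 - 11.6952*q^3 + 13.6585*q^2 + 20.0236*q + 5.1076)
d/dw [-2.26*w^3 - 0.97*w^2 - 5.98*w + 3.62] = -6.78*w^2 - 1.94*w - 5.98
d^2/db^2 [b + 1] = 0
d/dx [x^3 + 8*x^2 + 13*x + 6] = 3*x^2 + 16*x + 13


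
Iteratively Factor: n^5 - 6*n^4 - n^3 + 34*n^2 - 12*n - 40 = (n - 2)*(n^4 - 4*n^3 - 9*n^2 + 16*n + 20) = (n - 5)*(n - 2)*(n^3 + n^2 - 4*n - 4) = (n - 5)*(n - 2)*(n + 1)*(n^2 - 4) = (n - 5)*(n - 2)^2*(n + 1)*(n + 2)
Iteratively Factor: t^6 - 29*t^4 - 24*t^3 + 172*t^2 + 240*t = (t - 3)*(t^5 + 3*t^4 - 20*t^3 - 84*t^2 - 80*t) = (t - 5)*(t - 3)*(t^4 + 8*t^3 + 20*t^2 + 16*t) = (t - 5)*(t - 3)*(t + 2)*(t^3 + 6*t^2 + 8*t) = (t - 5)*(t - 3)*(t + 2)*(t + 4)*(t^2 + 2*t) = t*(t - 5)*(t - 3)*(t + 2)*(t + 4)*(t + 2)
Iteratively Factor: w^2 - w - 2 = (w + 1)*(w - 2)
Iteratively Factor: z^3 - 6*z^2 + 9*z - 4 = (z - 1)*(z^2 - 5*z + 4) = (z - 1)^2*(z - 4)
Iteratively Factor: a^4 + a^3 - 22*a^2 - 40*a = (a + 2)*(a^3 - a^2 - 20*a) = (a + 2)*(a + 4)*(a^2 - 5*a) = a*(a + 2)*(a + 4)*(a - 5)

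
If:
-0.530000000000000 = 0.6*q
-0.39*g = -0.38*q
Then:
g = -0.86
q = -0.88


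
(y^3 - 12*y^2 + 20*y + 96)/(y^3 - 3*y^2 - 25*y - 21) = (-y^3 + 12*y^2 - 20*y - 96)/(-y^3 + 3*y^2 + 25*y + 21)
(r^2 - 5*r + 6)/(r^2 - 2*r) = (r - 3)/r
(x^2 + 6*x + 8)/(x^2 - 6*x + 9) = (x^2 + 6*x + 8)/(x^2 - 6*x + 9)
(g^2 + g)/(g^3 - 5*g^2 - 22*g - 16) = g/(g^2 - 6*g - 16)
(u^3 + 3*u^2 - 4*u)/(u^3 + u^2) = (u^2 + 3*u - 4)/(u*(u + 1))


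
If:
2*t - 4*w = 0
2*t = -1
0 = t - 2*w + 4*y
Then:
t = -1/2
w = -1/4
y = 0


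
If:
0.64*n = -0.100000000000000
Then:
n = -0.16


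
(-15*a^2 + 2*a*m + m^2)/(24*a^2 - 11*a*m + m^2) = (-5*a - m)/(8*a - m)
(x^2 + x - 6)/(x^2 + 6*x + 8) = (x^2 + x - 6)/(x^2 + 6*x + 8)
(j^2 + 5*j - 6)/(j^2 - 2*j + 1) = (j + 6)/(j - 1)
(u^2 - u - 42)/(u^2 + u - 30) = (u - 7)/(u - 5)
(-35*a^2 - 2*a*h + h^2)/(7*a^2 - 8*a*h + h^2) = (-5*a - h)/(a - h)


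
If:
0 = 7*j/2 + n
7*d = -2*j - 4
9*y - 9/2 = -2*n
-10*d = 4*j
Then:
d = -2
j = 5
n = -35/2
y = 79/18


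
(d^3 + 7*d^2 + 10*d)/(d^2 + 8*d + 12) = d*(d + 5)/(d + 6)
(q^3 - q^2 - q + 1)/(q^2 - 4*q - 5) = (q^2 - 2*q + 1)/(q - 5)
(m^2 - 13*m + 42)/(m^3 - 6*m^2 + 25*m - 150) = (m - 7)/(m^2 + 25)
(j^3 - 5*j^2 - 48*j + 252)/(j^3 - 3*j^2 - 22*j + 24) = (j^2 + j - 42)/(j^2 + 3*j - 4)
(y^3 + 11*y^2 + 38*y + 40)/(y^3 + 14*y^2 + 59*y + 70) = (y + 4)/(y + 7)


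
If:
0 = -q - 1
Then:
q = -1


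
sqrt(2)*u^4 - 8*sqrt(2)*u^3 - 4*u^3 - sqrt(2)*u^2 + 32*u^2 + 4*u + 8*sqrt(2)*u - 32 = (u - 8)*(u - 1)*(u - 2*sqrt(2))*(sqrt(2)*u + sqrt(2))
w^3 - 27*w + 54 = (w - 3)^2*(w + 6)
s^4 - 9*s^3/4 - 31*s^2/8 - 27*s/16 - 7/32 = (s - 7/2)*(s + 1/4)*(s + 1/2)^2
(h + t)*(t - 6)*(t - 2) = h*t^2 - 8*h*t + 12*h + t^3 - 8*t^2 + 12*t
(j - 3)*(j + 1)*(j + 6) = j^3 + 4*j^2 - 15*j - 18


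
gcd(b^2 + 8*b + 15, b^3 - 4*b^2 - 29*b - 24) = b + 3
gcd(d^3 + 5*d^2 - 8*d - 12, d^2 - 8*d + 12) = d - 2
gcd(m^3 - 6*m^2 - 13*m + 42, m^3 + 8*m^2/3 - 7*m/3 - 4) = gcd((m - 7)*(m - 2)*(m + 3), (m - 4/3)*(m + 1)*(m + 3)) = m + 3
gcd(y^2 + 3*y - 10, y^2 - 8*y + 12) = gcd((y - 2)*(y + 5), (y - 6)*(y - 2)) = y - 2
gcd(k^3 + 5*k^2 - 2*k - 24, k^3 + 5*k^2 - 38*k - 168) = k + 4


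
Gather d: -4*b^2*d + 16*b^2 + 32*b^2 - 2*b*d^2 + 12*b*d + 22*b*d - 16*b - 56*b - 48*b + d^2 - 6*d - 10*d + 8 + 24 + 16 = 48*b^2 - 120*b + d^2*(1 - 2*b) + d*(-4*b^2 + 34*b - 16) + 48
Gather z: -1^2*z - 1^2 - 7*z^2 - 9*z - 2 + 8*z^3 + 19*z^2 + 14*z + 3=8*z^3 + 12*z^2 + 4*z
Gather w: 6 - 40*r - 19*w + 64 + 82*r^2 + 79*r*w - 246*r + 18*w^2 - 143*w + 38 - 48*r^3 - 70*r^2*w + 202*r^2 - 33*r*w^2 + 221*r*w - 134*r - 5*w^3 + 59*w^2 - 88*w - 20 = -48*r^3 + 284*r^2 - 420*r - 5*w^3 + w^2*(77 - 33*r) + w*(-70*r^2 + 300*r - 250) + 88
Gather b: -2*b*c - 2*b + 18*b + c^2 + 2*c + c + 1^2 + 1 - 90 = b*(16 - 2*c) + c^2 + 3*c - 88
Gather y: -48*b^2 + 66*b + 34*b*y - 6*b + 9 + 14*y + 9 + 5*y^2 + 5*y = -48*b^2 + 60*b + 5*y^2 + y*(34*b + 19) + 18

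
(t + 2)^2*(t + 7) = t^3 + 11*t^2 + 32*t + 28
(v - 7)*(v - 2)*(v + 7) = v^3 - 2*v^2 - 49*v + 98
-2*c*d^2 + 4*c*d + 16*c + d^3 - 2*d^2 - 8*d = (-2*c + d)*(d - 4)*(d + 2)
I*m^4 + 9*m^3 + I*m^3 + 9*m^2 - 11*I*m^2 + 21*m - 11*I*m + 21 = (m - 7*I)*(m - 3*I)*(m + I)*(I*m + I)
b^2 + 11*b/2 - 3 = (b - 1/2)*(b + 6)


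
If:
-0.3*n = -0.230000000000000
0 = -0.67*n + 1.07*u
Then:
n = 0.77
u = 0.48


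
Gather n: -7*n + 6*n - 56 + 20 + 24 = -n - 12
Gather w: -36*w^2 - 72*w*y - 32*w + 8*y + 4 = -36*w^2 + w*(-72*y - 32) + 8*y + 4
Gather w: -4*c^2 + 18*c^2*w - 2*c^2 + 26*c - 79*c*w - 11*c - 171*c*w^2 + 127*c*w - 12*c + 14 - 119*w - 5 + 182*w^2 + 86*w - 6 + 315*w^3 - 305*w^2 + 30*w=-6*c^2 + 3*c + 315*w^3 + w^2*(-171*c - 123) + w*(18*c^2 + 48*c - 3) + 3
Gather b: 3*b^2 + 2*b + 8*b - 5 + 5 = 3*b^2 + 10*b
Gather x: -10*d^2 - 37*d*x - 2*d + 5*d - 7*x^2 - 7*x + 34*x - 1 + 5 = -10*d^2 + 3*d - 7*x^2 + x*(27 - 37*d) + 4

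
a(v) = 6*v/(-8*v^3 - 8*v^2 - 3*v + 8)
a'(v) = 6*v*(24*v^2 + 16*v + 3)/(-8*v^3 - 8*v^2 - 3*v + 8)^2 + 6/(-8*v^3 - 8*v^2 - 3*v + 8)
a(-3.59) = -0.08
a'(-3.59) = -0.05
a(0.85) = -0.97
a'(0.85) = 5.15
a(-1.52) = -0.41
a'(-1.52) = -0.36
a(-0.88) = -0.53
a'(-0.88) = 0.20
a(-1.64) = -0.37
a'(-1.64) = -0.35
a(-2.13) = -0.23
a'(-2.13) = -0.22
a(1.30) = -0.29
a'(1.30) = 0.47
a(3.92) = -0.04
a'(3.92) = 0.02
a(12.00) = 0.00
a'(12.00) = 0.00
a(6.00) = -0.02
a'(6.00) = 0.01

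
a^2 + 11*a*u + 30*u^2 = (a + 5*u)*(a + 6*u)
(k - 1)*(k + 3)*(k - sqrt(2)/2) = k^3 - sqrt(2)*k^2/2 + 2*k^2 - 3*k - sqrt(2)*k + 3*sqrt(2)/2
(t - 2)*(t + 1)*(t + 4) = t^3 + 3*t^2 - 6*t - 8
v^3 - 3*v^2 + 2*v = v*(v - 2)*(v - 1)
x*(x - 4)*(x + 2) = x^3 - 2*x^2 - 8*x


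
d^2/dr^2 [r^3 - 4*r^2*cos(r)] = 4*r^2*cos(r) + 16*r*sin(r) + 6*r - 8*cos(r)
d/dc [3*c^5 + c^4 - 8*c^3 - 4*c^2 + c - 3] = 15*c^4 + 4*c^3 - 24*c^2 - 8*c + 1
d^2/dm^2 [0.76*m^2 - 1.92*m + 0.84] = 1.52000000000000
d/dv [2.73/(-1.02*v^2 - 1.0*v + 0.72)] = (5.5692*v + 2.73)/(1.02*v^2 + 1.0*v - 0.72)^2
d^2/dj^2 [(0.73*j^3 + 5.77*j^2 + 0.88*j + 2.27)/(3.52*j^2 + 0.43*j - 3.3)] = (-1.4210854715202e-14*j^5 + 21.569474*j^3 + 564.687948*j^2 + 129.645912*j + 181.744126)/(43.614208*j^6 + 15.983616*j^5 - 120.712416*j^4 - 29.889773*j^3 + 113.16789*j^2 + 14.0481*j - 35.937)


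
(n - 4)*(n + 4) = n^2 - 16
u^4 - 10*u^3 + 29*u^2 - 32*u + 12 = (u - 6)*(u - 2)*(u - 1)^2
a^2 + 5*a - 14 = (a - 2)*(a + 7)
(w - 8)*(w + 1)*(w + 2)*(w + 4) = w^4 - w^3 - 42*w^2 - 104*w - 64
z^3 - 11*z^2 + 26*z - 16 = (z - 8)*(z - 2)*(z - 1)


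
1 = 1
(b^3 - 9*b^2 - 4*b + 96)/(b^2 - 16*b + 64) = (b^2 - b - 12)/(b - 8)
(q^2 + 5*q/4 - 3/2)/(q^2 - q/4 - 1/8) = 2*(-4*q^2 - 5*q + 6)/(-8*q^2 + 2*q + 1)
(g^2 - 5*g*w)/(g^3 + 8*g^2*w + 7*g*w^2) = (g - 5*w)/(g^2 + 8*g*w + 7*w^2)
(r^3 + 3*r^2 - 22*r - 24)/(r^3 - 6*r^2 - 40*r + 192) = (r + 1)/(r - 8)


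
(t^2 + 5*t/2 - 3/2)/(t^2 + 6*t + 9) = (t - 1/2)/(t + 3)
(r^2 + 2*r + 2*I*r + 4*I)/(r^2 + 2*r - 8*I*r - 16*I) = (r + 2*I)/(r - 8*I)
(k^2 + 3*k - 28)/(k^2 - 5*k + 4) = (k + 7)/(k - 1)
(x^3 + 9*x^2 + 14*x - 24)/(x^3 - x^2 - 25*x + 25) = (x^2 + 10*x + 24)/(x^2 - 25)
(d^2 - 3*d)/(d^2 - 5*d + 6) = d/(d - 2)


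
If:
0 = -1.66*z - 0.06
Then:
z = -0.04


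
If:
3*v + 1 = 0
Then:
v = -1/3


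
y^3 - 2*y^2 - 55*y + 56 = (y - 8)*(y - 1)*(y + 7)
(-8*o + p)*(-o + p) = 8*o^2 - 9*o*p + p^2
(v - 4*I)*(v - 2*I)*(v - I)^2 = v^4 - 8*I*v^3 - 21*v^2 + 22*I*v + 8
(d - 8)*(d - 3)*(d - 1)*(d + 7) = d^4 - 5*d^3 - 49*d^2 + 221*d - 168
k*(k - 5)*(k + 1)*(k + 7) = k^4 + 3*k^3 - 33*k^2 - 35*k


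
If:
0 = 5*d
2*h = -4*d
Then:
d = 0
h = 0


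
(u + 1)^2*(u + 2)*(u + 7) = u^4 + 11*u^3 + 33*u^2 + 37*u + 14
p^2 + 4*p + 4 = (p + 2)^2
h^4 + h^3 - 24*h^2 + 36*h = h*(h - 3)*(h - 2)*(h + 6)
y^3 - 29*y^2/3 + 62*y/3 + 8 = (y - 6)*(y - 4)*(y + 1/3)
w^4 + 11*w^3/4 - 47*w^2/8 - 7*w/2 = w*(w - 7/4)*(w + 1/2)*(w + 4)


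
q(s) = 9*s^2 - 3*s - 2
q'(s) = 18*s - 3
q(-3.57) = 123.41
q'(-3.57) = -67.26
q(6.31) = 337.41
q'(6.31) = 110.58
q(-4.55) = 197.97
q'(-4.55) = -84.90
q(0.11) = -2.22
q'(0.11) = -1.02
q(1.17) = 6.81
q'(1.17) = 18.06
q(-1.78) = 31.86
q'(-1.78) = -35.04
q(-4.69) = 210.03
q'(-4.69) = -87.42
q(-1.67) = 28.11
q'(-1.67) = -33.06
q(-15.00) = 2068.00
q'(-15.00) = -273.00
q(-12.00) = 1330.00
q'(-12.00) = -219.00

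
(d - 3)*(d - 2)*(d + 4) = d^3 - d^2 - 14*d + 24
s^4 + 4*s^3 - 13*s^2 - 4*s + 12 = (s - 2)*(s - 1)*(s + 1)*(s + 6)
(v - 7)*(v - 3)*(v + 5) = v^3 - 5*v^2 - 29*v + 105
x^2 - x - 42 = (x - 7)*(x + 6)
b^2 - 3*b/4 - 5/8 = (b - 5/4)*(b + 1/2)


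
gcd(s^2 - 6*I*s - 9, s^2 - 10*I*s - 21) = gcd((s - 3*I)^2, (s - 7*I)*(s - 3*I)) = s - 3*I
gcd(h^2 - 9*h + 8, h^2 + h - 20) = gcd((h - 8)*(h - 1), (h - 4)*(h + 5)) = 1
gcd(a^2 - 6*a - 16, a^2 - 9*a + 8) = a - 8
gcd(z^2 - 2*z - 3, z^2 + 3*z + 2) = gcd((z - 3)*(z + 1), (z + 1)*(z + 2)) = z + 1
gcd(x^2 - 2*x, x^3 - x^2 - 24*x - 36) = 1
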